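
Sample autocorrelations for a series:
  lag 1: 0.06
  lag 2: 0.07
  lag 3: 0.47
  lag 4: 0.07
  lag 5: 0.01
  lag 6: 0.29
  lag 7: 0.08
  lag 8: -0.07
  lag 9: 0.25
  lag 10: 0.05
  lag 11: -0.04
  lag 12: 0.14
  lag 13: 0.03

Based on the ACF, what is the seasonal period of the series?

The largest autocorrelation is r_3 = 0.47, with weaker echoes at lags 6 (0.29) and 9 (0.25); the remaining lags stay at or below 0.14.
The dominant spike at lag 3 indicates a seasonal period of 3.

3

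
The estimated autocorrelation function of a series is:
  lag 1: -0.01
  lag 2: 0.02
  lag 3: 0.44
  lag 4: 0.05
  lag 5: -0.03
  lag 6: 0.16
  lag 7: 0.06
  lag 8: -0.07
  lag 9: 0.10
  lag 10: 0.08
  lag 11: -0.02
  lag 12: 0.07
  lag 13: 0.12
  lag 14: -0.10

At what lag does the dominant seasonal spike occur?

The largest autocorrelation is r_3 = 0.44, with a weaker echo at lag 6 (0.16); the remaining lags stay at or below 0.12.
The dominant spike at lag 3 indicates a seasonal period of 3.

3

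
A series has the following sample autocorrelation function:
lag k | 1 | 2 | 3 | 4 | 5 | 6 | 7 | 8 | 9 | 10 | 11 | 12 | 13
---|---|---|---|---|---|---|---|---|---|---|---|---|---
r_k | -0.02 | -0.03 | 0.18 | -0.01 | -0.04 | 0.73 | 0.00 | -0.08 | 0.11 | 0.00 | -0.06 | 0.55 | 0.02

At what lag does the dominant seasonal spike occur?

The largest autocorrelation is r_6 = 0.73, with a weaker echo at lag 12 (0.55); the remaining lags stay at or below 0.18.
The dominant spike at lag 6 indicates a seasonal period of 6.

6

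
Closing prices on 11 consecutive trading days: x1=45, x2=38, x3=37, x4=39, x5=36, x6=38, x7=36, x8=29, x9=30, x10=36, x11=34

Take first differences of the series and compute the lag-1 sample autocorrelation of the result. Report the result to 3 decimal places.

-0.090

First differences Δx: -7, -1, 2, -3, 2, -2, -7, 1, 6, -2
Mean of differences = -1.1000
Numerator Σ(Δx_t−Δx̄)(Δx_{t+1}−Δx̄) = -13.4100
Denominator Σ(Δx_t−Δx̄)² = 148.9000
r_1(Δx) = -13.4100 / 148.9000 = -0.090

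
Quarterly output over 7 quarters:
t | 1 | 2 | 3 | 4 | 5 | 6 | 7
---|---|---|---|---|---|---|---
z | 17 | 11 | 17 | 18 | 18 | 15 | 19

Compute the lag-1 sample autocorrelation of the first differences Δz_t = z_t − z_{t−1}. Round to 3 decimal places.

First differences Δz: -6, 6, 1, 0, -3, 4
Mean of differences = 0.3333
Numerator Σ(Δz_t−Δz̄)(Δz_{t+1}−Δz̄) = -43.4444
Denominator Σ(Δz_t−Δz̄)² = 97.3333
r_1(Δz) = -43.4444 / 97.3333 = -0.446

-0.446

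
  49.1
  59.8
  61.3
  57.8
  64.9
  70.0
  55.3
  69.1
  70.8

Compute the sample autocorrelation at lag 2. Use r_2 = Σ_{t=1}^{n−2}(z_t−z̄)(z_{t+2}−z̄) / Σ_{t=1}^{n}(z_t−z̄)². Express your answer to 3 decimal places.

Mean z̄ = (49.1 + 59.8 + 61.3 + 57.8 + 64.9 + 70.0 + 55.3 + 69.1 + 70.8)/9 = 62.0111
Numerator Σ_{t=1}^{7}(z_t−z̄)(z_{t+2}−z̄) = -38.9425
Denominator Σ(z_t−z̄)² = 434.5289
r_2 = -38.9425 / 434.5289 = -0.090

-0.090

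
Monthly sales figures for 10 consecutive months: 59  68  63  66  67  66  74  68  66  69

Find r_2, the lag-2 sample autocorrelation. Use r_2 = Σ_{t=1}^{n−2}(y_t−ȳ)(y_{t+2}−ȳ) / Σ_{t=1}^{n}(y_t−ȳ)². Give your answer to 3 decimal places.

0.194

Mean ȳ = (59 + 68 + 63 + 66 + 67 + 66 + 74 + 68 + 66 + 69)/10 = 66.6000
Numerator Σ_{t=1}^{8}(y_t−ȳ)(y_{t+2}−ȳ) = 26.4800
Denominator Σ(y_t−ȳ)² = 136.4000
r_2 = 26.4800 / 136.4000 = 0.194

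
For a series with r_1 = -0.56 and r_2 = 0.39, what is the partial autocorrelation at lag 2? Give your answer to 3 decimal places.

φ_{22} = (r_2 − r_1²) / (1 − r_1²)
r_1² = (-0.56)² = 0.3136
Numerator = 0.39 − 0.3136 = 0.0764; denominator = 1 − 0.3136 = 0.6864
φ_{22} = 0.0764 / 0.6864 = 0.111

0.111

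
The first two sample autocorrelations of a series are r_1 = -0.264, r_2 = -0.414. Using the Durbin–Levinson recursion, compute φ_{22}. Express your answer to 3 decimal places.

-0.520

φ_{22} = (r_2 − r_1²) / (1 − r_1²)
r_1² = (-0.264)² = 0.069696
Numerator = -0.414 − 0.0697 = -0.4837; denominator = 1 − 0.0697 = 0.9303
φ_{22} = -0.4837 / 0.9303 = -0.520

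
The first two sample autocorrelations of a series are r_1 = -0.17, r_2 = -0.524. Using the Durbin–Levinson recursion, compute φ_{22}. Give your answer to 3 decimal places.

φ_{22} = (r_2 − r_1²) / (1 − r_1²)
r_1² = (-0.17)² = 0.0289
Numerator = -0.524 − 0.0289 = -0.5529; denominator = 1 − 0.0289 = 0.9711
φ_{22} = -0.5529 / 0.9711 = -0.569

-0.569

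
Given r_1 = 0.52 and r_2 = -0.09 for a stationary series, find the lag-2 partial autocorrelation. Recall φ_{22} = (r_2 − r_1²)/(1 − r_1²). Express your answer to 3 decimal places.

-0.494

φ_{22} = (r_2 − r_1²) / (1 − r_1²)
r_1² = (0.52)² = 0.2704
Numerator = -0.09 − 0.2704 = -0.3604; denominator = 1 − 0.2704 = 0.7296
φ_{22} = -0.3604 / 0.7296 = -0.494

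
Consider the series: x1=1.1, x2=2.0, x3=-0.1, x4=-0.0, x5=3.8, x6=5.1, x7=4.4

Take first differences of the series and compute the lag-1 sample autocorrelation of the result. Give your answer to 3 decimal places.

First differences Δx: 0.9, -2.1, 0.1, 3.8, 1.3, -0.7
Mean of differences = 0.5500
Numerator Σ(Δx_t−Δx̄)(Δx_{t+1}−Δx̄) = 0.3025
Denominator Σ(Δx_t−Δx̄)² = 20.0350
r_1(Δx) = 0.3025 / 20.0350 = 0.015

0.015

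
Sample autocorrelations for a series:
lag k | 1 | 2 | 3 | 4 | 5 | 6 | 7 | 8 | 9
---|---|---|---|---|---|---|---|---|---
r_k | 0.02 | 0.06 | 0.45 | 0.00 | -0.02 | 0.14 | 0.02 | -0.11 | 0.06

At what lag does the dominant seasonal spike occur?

The largest autocorrelation is r_3 = 0.45; the remaining lags stay at or below 0.14.
The dominant spike at lag 3 indicates a seasonal period of 3.

3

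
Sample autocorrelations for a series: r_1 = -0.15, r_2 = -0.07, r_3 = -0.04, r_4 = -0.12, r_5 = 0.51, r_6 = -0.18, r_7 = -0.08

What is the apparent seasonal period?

The largest autocorrelation is r_5 = 0.51; the remaining lags stay at or below -0.04.
The dominant spike at lag 5 indicates a seasonal period of 5.

5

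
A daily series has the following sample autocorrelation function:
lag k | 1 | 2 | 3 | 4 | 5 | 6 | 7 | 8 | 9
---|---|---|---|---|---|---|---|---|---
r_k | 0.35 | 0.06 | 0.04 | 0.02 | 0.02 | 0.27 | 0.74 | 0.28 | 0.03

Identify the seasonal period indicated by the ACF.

7

The largest autocorrelation is r_7 = 0.74; the remaining lags stay at or below 0.35. The elevated value at lag 1 (0.35), dropping to 0.06 at lag 2, reflects decaying short-term dependence rather than seasonality.
The dominant spike at lag 7 indicates a seasonal period of 7.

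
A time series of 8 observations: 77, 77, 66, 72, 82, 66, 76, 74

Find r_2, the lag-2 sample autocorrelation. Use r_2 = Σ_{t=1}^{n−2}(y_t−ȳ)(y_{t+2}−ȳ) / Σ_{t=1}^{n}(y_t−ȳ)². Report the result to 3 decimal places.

Mean ȳ = (77 + 77 + 66 + 72 + 82 + 66 + 76 + 74)/8 = 73.7500
Σ(y_t−ȳ)(y_{t+2}−ȳ) = (-25.1875) + (-5.6875) + (-63.9375) + (13.5625) + (18.5625) + (-1.9375) = -64.6250
Denominator Σ(y_t−ȳ)² = 217.5000
r_2 = -64.6250 / 217.5000 = -0.297

-0.297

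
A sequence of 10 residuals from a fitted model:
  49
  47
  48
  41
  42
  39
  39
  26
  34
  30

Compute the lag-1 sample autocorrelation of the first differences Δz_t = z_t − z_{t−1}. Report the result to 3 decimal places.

First differences Δz: -2, 1, -7, 1, -3, 0, -13, 8, -4
Mean of differences = -2.1111
Numerator Σ(Δz_t−Δz̄)(Δz_{t+1}−Δz̄) = -186.9012
Denominator Σ(Δz_t−Δz̄)² = 272.8889
r_1(Δz) = -186.9012 / 272.8889 = -0.685

-0.685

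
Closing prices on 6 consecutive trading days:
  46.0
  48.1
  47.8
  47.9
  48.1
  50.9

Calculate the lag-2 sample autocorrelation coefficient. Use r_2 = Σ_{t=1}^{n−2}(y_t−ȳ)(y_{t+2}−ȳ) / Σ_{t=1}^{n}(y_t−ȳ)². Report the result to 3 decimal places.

0.007

Mean ȳ = (46.0 + 48.1 + 47.8 + 47.9 + 48.1 + 50.9)/6 = 48.1333
Σ(y_t−ȳ)(y_{t+2}−ȳ) = (0.7111) + (0.0078) + (0.0111) + (-0.6456) = 0.0844
Denominator Σ(y_t−ȳ)² = 12.3733
r_2 = 0.0844 / 12.3733 = 0.007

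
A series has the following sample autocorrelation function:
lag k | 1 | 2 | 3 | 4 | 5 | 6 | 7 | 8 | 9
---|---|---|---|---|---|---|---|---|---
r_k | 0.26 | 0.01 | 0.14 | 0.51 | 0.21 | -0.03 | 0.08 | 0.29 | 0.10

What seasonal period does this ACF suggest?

The largest autocorrelation is r_4 = 0.51, with a weaker echo at lag 8 (0.29); the remaining lags stay at or below 0.26. The elevated value at lag 1 (0.26), dropping to 0.01 at lag 2, reflects decaying short-term dependence rather than seasonality.
The dominant spike at lag 4 indicates a seasonal period of 4.

4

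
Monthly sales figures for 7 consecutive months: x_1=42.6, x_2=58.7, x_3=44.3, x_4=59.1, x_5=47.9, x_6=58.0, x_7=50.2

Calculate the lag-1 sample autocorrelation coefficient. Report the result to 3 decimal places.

-0.774

Mean x̄ = (42.6 + 58.7 + 44.3 + 59.1 + 47.9 + 58.0 + 50.2)/7 = 51.5429
Deviations from mean: -8.9429, 7.1571, -7.2429, 7.5571, -3.6429, 6.4571, -1.3429
Σ(x_t−x̄)(x_{t+1}−x̄) = (-64.0053) + (-51.8382) + (-54.7353) + (-27.5296) + (-23.5224) + (-8.6710) = -230.3018
Denominator Σ(x_t−x̄)² = 297.5371
r_1 = -230.3018 / 297.5371 = -0.774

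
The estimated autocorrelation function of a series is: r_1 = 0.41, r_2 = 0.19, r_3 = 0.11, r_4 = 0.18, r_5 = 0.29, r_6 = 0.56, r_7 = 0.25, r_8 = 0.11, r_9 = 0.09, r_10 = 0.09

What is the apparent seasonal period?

The largest autocorrelation is r_6 = 0.56; the remaining lags stay at or below 0.41. The elevated value at lag 1 (0.41), dropping to 0.19 at lag 2, reflects decaying short-term dependence rather than seasonality.
The dominant spike at lag 6 indicates a seasonal period of 6.

6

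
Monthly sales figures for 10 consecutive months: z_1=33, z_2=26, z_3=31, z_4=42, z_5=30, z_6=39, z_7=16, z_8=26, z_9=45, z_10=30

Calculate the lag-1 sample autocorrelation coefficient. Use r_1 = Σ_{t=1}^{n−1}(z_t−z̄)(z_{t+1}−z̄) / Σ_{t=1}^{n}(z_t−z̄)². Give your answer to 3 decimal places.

Mean z̄ = (33 + 26 + 31 + 42 + 30 + 39 + 16 + 26 + 45 + 30)/10 = 31.8000
Numerator Σ_{t=1}^{9}(z_t−z̄)(z_{t+1}−z̄) = -164.2400
Denominator Σ(z_t−z̄)² = 655.6000
r_1 = -164.2400 / 655.6000 = -0.251

-0.251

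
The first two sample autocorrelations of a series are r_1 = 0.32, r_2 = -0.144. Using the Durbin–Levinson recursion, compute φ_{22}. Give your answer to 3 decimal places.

φ_{22} = (r_2 − r_1²) / (1 − r_1²)
r_1² = (0.32)² = 0.1024
Numerator = -0.144 − 0.1024 = -0.2464; denominator = 1 − 0.1024 = 0.8976
φ_{22} = -0.2464 / 0.8976 = -0.275

-0.275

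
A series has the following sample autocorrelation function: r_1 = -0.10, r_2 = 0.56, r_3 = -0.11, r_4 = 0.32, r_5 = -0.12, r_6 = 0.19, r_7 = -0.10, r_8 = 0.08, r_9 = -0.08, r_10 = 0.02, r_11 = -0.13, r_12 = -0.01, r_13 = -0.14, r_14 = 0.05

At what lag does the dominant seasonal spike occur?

The largest autocorrelation is r_2 = 0.56, with weaker echoes at lags 4 (0.32) and 6 (0.19); the remaining lags stay at or below 0.08.
The dominant spike at lag 2 indicates a seasonal period of 2.

2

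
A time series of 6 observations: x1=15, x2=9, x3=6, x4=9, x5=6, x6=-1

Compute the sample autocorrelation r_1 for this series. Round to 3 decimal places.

0.125

Mean x̄ = (15 + 9 + 6 + 9 + 6 − 1)/6 = 7.3333
Deviations from mean: 7.6667, 1.6667, -1.3333, 1.6667, -1.3333, -8.3333
Σ(x_t−x̄)(x_{t+1}−x̄) = (12.7778) + (-2.2222) + (-2.2222) + (-2.2222) + (11.1111) = 17.2222
Denominator Σ(x_t−x̄)² = 137.3333
r_1 = 17.2222 / 137.3333 = 0.125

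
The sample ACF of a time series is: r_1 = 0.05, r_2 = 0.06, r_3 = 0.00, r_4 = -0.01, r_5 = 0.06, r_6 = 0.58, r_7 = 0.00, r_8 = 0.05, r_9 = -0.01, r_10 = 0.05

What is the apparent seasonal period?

The largest autocorrelation is r_6 = 0.58; the remaining lags stay at or below 0.06.
The dominant spike at lag 6 indicates a seasonal period of 6.

6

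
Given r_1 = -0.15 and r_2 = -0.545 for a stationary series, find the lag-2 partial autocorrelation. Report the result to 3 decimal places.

φ_{22} = (r_2 − r_1²) / (1 − r_1²)
r_1² = (-0.15)² = 0.0225
Numerator = -0.545 − 0.0225 = -0.5675; denominator = 1 − 0.0225 = 0.9775
φ_{22} = -0.5675 / 0.9775 = -0.581

-0.581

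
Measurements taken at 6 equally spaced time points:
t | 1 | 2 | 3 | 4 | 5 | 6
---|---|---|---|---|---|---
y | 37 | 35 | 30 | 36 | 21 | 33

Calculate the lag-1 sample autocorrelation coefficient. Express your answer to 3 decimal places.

Mean ȳ = (37 + 35 + 30 + 36 + 21 + 33)/6 = 32.0000
Deviations from mean: 5.0000, 3.0000, -2.0000, 4.0000, -11.0000, 1.0000
Numerator Σ_{t=1}^{5}(y_t−ȳ)(y_{t+1}−ȳ) = -54.0000
Denominator Σ(y_t−ȳ)² = 176.0000
r_1 = -54.0000 / 176.0000 = -0.307

-0.307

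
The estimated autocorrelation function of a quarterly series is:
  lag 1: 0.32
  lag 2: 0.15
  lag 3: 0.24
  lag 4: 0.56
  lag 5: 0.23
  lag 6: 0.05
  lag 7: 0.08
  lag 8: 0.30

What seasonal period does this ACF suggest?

The largest autocorrelation is r_4 = 0.56; the remaining lags stay at or below 0.32. The elevated value at lag 1 (0.32), dropping to 0.15 at lag 2, reflects decaying short-term dependence rather than seasonality.
The dominant spike at lag 4 indicates a seasonal period of 4.

4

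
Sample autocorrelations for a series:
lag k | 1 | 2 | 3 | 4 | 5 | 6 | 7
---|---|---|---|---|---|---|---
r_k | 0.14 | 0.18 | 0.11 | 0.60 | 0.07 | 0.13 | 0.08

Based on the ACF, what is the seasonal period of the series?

4

The largest autocorrelation is r_4 = 0.60; the remaining lags stay at or below 0.18.
The dominant spike at lag 4 indicates a seasonal period of 4.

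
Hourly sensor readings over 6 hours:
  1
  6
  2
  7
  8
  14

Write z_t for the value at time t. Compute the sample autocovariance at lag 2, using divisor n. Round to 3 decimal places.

3.463

Mean z̄ = (1 + 6 + 2 + 7 + 8 + 14)/6 = 6.3333
Deviations: -5.3333, -0.3333, -4.3333, 0.6667, 1.6667, 7.6667
Σ_{t=1}^{4}(z_t−z̄)(z_{t+2}−z̄) = 20.7778
γ_2 = 20.7778 / 6 = 3.463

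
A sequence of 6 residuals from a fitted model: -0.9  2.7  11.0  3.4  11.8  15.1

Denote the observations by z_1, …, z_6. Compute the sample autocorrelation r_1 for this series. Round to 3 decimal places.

0.120

Mean z̄ = (-0.9 + 2.7 + 11.0 + 3.4 + 11.8 + 15.1)/6 = 7.1833
Deviations from mean: -8.0833, -4.4833, 3.8167, -3.7833, 4.6167, 7.9167
Numerator Σ_{t=1}^{5}(z_t−z̄)(z_{t+1}−z̄) = 23.7714
Denominator Σ(z_t−z̄)² = 198.3083
r_1 = 23.7714 / 198.3083 = 0.120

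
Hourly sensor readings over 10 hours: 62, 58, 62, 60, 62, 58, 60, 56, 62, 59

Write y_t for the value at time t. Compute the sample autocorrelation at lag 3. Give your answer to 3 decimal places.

Mean ȳ = (62 + 58 + 62 + 60 + 62 + 58 + 60 + 56 + 62 + 59)/10 = 59.9000
Σ(y_t−ȳ)(y_{t+3}−ȳ) = (0.2100) + (-3.9900) + (-3.9900) + (0.0100) + (-8.1900) + (-3.9900) + (-0.0900) = -20.0300
Denominator Σ(y_t−ȳ)² = 40.9000
r_3 = -20.0300 / 40.9000 = -0.490

-0.490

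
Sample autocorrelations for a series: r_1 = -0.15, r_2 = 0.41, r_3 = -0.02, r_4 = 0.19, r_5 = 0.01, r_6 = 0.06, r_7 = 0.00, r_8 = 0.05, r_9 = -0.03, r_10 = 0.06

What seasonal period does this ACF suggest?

The largest autocorrelation is r_2 = 0.41, with a weaker echo at lag 4 (0.19); the remaining lags stay at or below 0.06.
The dominant spike at lag 2 indicates a seasonal period of 2.

2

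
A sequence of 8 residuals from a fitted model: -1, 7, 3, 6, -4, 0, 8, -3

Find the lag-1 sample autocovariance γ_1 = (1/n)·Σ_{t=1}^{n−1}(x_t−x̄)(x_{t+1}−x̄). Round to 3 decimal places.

-7.500

Mean x̄ = (-1 + 7 + 3 + 6 − 4 + 0 + 8 − 3)/8 = 2.0000
Deviations: -3.0000, 5.0000, 1.0000, 4.0000, -6.0000, -2.0000, 6.0000, -5.0000
Σ_{t=1}^{7}(x_t−x̄)(x_{t+1}−x̄) = -60.0000
γ_1 = -60.0000 / 8 = -7.500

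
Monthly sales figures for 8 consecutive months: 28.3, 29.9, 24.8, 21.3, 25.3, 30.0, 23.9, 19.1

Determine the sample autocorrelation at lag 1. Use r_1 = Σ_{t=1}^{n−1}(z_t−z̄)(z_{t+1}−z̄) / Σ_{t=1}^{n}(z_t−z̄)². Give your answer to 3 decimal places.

Mean z̄ = (28.3 + 29.9 + 24.8 + 21.3 + 25.3 + 30.0 + 23.9 + 19.1)/8 = 25.3250
Deviations from mean: 2.9750, 4.5750, -0.5250, -4.0250, -0.0250, 4.6750, -1.4250, -6.2250
Σ(z_t−z̄)(z_{t+1}−z̄) = (13.6106) + (-2.4019) + (2.1131) + (0.1006) + (-0.1169) + (-6.6619) + (8.8706) = 15.5144
Denominator Σ(z_t−z̄)² = 108.8950
r_1 = 15.5144 / 108.8950 = 0.142

0.142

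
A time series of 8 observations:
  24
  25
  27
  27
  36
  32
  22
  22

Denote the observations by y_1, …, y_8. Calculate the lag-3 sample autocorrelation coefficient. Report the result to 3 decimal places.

-0.367

Mean ȳ = (24 + 25 + 27 + 27 + 36 + 32 + 22 + 22)/8 = 26.8750
Σ(y_t−ȳ)(y_{t+3}−ȳ) = (-0.3594) + (-17.1094) + (0.6406) + (-0.6094) + (-44.4844) = -61.9219
Denominator Σ(y_t−ȳ)² = 168.8750
r_3 = -61.9219 / 168.8750 = -0.367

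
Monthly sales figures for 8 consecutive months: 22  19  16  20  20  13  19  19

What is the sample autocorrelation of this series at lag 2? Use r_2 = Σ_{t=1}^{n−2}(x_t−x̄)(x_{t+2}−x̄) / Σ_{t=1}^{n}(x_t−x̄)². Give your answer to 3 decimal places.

-0.407

Mean x̄ = (22 + 19 + 16 + 20 + 20 + 13 + 19 + 19)/8 = 18.5000
Deviations from mean: 3.5000, 0.5000, -2.5000, 1.5000, 1.5000, -5.5000, 0.5000, 0.5000
Σ(x_t−x̄)(x_{t+2}−x̄) = (-8.7500) + (0.7500) + (-3.7500) + (-8.2500) + (0.7500) + (-2.7500) = -22.0000
Denominator Σ(x_t−x̄)² = 54.0000
r_2 = -22.0000 / 54.0000 = -0.407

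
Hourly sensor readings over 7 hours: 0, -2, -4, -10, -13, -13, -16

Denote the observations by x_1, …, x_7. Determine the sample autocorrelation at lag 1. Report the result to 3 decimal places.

Mean x̄ = (0 − 2 − 4 − 10 − 13 − 13 − 16)/7 = -8.2857
Deviations from mean: 8.2857, 6.2857, 4.2857, -1.7143, -4.7143, -4.7143, -7.7143
Σ(x_t−x̄)(x_{t+1}−x̄) = (52.0816) + (26.9388) + (-7.3469) + (8.0816) + (22.2245) + (36.3673) = 138.3469
Denominator Σ(x_t−x̄)² = 233.4286
r_1 = 138.3469 / 233.4286 = 0.593

0.593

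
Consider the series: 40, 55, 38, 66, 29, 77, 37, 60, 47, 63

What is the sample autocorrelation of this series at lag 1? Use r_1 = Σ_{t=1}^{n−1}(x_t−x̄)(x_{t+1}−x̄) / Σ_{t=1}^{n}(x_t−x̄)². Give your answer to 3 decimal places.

Mean x̄ = (40 + 55 + 38 + 66 + 29 + 77 + 37 + 60 + 47 + 63)/10 = 51.2000
Numerator Σ_{t=1}^{9}(x_t−x̄)(x_{t+1}−x̄) = -1767.2400
Denominator Σ(x_t−x̄)² = 2127.6000
r_1 = -1767.2400 / 2127.6000 = -0.831

-0.831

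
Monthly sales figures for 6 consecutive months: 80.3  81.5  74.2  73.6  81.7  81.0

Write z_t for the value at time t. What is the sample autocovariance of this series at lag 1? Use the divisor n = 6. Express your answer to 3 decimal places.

1.082

Mean z̄ = (80.3 + 81.5 + 74.2 + 73.6 + 81.7 + 81.0)/6 = 78.7167
Σ_{t=1}^{5}(z_t−z̄)(z_{t+1}−z̄) = 6.4931
γ_1 = 6.4931 / 6 = 1.082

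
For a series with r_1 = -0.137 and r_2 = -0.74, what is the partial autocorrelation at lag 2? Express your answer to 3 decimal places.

φ_{22} = (r_2 − r_1²) / (1 − r_1²)
r_1² = (-0.137)² = 0.018769
Numerator = -0.74 − 0.0188 = -0.7588; denominator = 1 − 0.0188 = 0.9812
φ_{22} = -0.7588 / 0.9812 = -0.773

-0.773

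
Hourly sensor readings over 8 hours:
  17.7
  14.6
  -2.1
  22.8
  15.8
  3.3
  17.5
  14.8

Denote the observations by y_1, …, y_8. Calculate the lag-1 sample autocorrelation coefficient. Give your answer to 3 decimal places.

Mean ȳ = (17.7 + 14.6 − 2.1 + 22.8 + 15.8 + 3.3 + 17.5 + 14.8)/8 = 13.0500
Numerator Σ_{t=1}^{7}(y_t−ȳ)(y_{t+1}−ȳ) = -199.5875
Denominator Σ(y_t−ȳ)² = 474.1000
r_1 = -199.5875 / 474.1000 = -0.421

-0.421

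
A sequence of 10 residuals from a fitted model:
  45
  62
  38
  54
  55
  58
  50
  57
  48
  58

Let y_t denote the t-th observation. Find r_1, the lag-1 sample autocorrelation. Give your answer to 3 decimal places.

-0.599

Mean ȳ = (45 + 62 + 38 + 54 + 55 + 58 + 50 + 57 + 48 + 58)/10 = 52.5000
Numerator Σ_{t=1}^{9}(y_t−ȳ)(y_{t+1}−ȳ) = -283.2500
Denominator Σ(y_t−ȳ)² = 472.5000
r_1 = -283.2500 / 472.5000 = -0.599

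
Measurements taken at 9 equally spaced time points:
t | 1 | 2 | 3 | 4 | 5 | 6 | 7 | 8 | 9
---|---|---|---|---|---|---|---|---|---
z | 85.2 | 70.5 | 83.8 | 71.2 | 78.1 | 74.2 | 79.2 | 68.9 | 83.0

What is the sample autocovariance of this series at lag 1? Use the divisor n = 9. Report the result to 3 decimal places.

Mean z̄ = (85.2 + 70.5 + 83.8 + 71.2 + 78.1 + 74.2 + 79.2 + 68.9 + 83.0)/9 = 77.1222
Σ_{t=1}^{8}(z_t−z̄)(z_{t+1}−z̄) = -217.3938
γ_1 = -217.3938 / 9 = -24.155

-24.155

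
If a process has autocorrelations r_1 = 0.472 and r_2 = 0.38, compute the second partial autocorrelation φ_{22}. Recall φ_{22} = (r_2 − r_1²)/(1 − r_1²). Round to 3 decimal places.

0.202

φ_{22} = (r_2 − r_1²) / (1 − r_1²)
r_1² = (0.472)² = 0.222784
Numerator = 0.38 − 0.2228 = 0.1572; denominator = 1 − 0.2228 = 0.7772
φ_{22} = 0.1572 / 0.7772 = 0.202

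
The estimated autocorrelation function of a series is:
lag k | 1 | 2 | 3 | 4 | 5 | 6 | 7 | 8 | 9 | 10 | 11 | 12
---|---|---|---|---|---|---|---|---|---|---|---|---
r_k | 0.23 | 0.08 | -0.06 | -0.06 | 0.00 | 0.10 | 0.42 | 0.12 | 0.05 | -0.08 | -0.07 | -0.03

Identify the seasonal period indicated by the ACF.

7

The largest autocorrelation is r_7 = 0.42; the remaining lags stay at or below 0.23. The elevated value at lag 1 (0.23), dropping to 0.08 at lag 2, reflects decaying short-term dependence rather than seasonality.
The dominant spike at lag 7 indicates a seasonal period of 7.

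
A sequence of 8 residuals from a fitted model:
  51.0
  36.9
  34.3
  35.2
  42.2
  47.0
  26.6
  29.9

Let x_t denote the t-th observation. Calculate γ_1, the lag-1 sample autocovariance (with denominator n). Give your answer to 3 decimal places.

1.906

Mean x̄ = (51.0 + 36.9 + 34.3 + 35.2 + 42.2 + 47.0 + 26.6 + 29.9)/8 = 37.8875
Deviations: 13.1125, -0.9875, -3.5875, -2.6875, 4.3125, 9.1125, -11.2875, -7.9875
Σ_{t=1}^{7}(x_t−x̄)(x_{t+1}−x̄) = 15.2448
γ_1 = 15.2448 / 8 = 1.906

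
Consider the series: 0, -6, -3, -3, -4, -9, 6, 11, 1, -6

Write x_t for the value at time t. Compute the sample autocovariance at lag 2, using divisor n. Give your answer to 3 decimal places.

-13.198

Mean x̄ = (0 − 6 − 3 − 3 − 4 − 9 + 6 + 11 + 1 − 6)/10 = -1.3000
Σ_{t=1}^{8}(x_t−x̄)(x_{t+2}−x̄) = -131.9800
γ_2 = -131.9800 / 10 = -13.198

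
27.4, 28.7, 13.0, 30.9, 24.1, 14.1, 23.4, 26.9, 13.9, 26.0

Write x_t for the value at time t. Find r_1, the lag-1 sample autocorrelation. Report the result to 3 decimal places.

-0.444

Mean x̄ = (27.4 + 28.7 + 13.0 + 30.9 + 24.1 + 14.1 + 23.4 + 26.9 + 13.9 + 26.0)/10 = 22.8400
Numerator Σ_{t=1}^{9}(x_t−x̄)(x_{t+1}−x̄) = -178.2756
Denominator Σ(x_t−x̄)² = 401.6040
r_1 = -178.2756 / 401.6040 = -0.444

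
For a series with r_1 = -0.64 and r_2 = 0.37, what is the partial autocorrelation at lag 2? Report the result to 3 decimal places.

-0.067

φ_{22} = (r_2 − r_1²) / (1 − r_1²)
r_1² = (-0.64)² = 0.4096
Numerator = 0.37 − 0.4096 = -0.0396; denominator = 1 − 0.4096 = 0.5904
φ_{22} = -0.0396 / 0.5904 = -0.067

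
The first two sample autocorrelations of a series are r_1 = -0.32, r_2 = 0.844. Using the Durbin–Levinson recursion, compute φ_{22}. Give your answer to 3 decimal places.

φ_{22} = (r_2 − r_1²) / (1 − r_1²)
r_1² = (-0.32)² = 0.1024
Numerator = 0.844 − 0.1024 = 0.7416; denominator = 1 − 0.1024 = 0.8976
φ_{22} = 0.7416 / 0.8976 = 0.826

0.826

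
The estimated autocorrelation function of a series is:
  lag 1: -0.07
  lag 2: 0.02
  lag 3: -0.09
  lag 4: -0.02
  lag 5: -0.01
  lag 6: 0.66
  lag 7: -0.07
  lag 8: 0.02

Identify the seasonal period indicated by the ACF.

The largest autocorrelation is r_6 = 0.66; the remaining lags stay at or below 0.02.
The dominant spike at lag 6 indicates a seasonal period of 6.

6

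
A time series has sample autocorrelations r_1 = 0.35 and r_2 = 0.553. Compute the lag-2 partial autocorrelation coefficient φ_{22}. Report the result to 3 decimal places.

0.491

φ_{22} = (r_2 − r_1²) / (1 − r_1²)
r_1² = (0.35)² = 0.1225
Numerator = 0.553 − 0.1225 = 0.4305; denominator = 1 − 0.1225 = 0.8775
φ_{22} = 0.4305 / 0.8775 = 0.491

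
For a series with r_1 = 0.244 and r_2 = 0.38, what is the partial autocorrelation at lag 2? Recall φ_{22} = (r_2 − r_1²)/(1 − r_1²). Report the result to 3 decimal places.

0.341

φ_{22} = (r_2 − r_1²) / (1 − r_1²)
r_1² = (0.244)² = 0.059536
Numerator = 0.38 − 0.0595 = 0.3205; denominator = 1 − 0.0595 = 0.9405
φ_{22} = 0.3205 / 0.9405 = 0.341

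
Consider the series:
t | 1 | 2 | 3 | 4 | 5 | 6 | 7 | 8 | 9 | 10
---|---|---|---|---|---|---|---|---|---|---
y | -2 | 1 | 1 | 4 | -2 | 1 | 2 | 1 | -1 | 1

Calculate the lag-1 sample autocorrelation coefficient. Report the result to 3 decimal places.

-0.314

Mean ȳ = (-2 + 1 + 1 + 4 − 2 + 1 + 2 + 1 − 1 + 1)/10 = 0.6000
Numerator Σ_{t=1}^{9}(y_t−ȳ)(y_{t+1}−ȳ) = -9.5600
Denominator Σ(y_t−ȳ)² = 30.4000
r_1 = -9.5600 / 30.4000 = -0.314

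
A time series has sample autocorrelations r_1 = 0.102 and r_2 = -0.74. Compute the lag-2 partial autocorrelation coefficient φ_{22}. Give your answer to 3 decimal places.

φ_{22} = (r_2 − r_1²) / (1 − r_1²)
r_1² = (0.102)² = 0.010404
Numerator = -0.74 − 0.0104 = -0.7504; denominator = 1 − 0.0104 = 0.9896
φ_{22} = -0.7504 / 0.9896 = -0.758

-0.758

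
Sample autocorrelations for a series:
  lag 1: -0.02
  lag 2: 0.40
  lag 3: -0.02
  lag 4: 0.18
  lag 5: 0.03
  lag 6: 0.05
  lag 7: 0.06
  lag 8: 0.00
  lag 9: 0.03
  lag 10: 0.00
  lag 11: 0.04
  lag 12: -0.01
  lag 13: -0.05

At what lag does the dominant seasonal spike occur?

2

The largest autocorrelation is r_2 = 0.40, with a weaker echo at lag 4 (0.18); the remaining lags stay at or below 0.06.
The dominant spike at lag 2 indicates a seasonal period of 2.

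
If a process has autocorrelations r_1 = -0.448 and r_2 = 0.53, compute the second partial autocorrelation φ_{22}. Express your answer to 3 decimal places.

φ_{22} = (r_2 − r_1²) / (1 − r_1²)
r_1² = (-0.448)² = 0.200704
Numerator = 0.53 − 0.2007 = 0.3293; denominator = 1 − 0.2007 = 0.7993
φ_{22} = 0.3293 / 0.7993 = 0.412

0.412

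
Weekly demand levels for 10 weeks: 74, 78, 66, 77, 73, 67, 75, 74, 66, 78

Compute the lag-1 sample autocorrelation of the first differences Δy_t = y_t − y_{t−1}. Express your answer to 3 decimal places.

-0.561

First differences Δy: 4, -12, 11, -4, -6, 8, -1, -8, 12
Mean of differences = 0.4444
Numerator Σ(Δy_t−Δȳ)(Δy_{t+1}−Δȳ) = -338.8642
Denominator Σ(Δy_t−Δȳ)² = 604.2222
r_1(Δy) = -338.8642 / 604.2222 = -0.561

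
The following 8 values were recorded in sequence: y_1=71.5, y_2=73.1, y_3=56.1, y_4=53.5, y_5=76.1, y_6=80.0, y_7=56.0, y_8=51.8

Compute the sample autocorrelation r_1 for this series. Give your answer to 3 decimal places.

0.116

Mean ȳ = (71.5 + 73.1 + 56.1 + 53.5 + 76.1 + 80.0 + 56.0 + 51.8)/8 = 64.7625
Deviations from mean: 6.7375, 8.3375, -8.6625, -11.2625, 11.3375, 15.2375, -8.7625, -12.9625
Σ(y_t−ȳ)(y_{t+1}−ȳ) = (56.1739) + (-72.2236) + (97.5614) + (-127.6886) + (172.7552) + (-133.5186) + (113.5839) = 106.6436
Denominator Σ(y_t−ȳ)² = 922.3188
r_1 = 106.6436 / 922.3188 = 0.116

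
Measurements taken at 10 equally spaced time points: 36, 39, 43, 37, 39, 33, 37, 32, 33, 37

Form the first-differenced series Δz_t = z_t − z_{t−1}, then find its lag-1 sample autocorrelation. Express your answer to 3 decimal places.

First differences Δz: 3, 4, -6, 2, -6, 4, -5, 1, 4
Mean of differences = 0.1111
Numerator Σ(Δz_t−Δz̄)(Δz_{t+1}−Δz̄) = -80.3457
Denominator Σ(Δz_t−Δz̄)² = 158.8889
r_1(Δz) = -80.3457 / 158.8889 = -0.506

-0.506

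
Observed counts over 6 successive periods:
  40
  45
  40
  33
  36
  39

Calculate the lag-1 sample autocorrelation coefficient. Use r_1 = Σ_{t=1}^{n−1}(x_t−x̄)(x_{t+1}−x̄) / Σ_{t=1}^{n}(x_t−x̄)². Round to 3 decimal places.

Mean x̄ = (40 + 45 + 40 + 33 + 36 + 39)/6 = 38.8333
Σ(x_t−x̄)(x_{t+1}−x̄) = (7.1944) + (7.1944) + (-6.8056) + (16.5278) + (-0.4722) = 23.6389
Denominator Σ(x_t−x̄)² = 82.8333
r_1 = 23.6389 / 82.8333 = 0.285

0.285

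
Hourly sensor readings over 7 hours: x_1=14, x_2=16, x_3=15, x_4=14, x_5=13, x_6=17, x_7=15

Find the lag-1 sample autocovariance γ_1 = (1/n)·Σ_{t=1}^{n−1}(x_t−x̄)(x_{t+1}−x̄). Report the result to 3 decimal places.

Mean x̄ = (14 + 16 + 15 + 14 + 13 + 17 + 15)/7 = 14.8571
Σ_{t=1}^{6}(x_t−x̄)(x_{t+1}−x̄) = -3.0204
γ_1 = -3.0204 / 7 = -0.431

-0.431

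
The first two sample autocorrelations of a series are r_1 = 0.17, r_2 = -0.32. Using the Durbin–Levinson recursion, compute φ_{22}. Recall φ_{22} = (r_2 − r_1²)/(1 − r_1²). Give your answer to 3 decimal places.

-0.359

φ_{22} = (r_2 − r_1²) / (1 − r_1²)
r_1² = (0.17)² = 0.0289
Numerator = -0.32 − 0.0289 = -0.3489; denominator = 1 − 0.0289 = 0.9711
φ_{22} = -0.3489 / 0.9711 = -0.359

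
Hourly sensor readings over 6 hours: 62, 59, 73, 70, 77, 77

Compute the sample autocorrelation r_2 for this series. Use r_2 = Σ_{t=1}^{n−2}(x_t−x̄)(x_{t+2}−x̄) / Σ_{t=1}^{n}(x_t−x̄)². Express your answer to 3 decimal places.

Mean x̄ = (62 + 59 + 73 + 70 + 77 + 77)/6 = 69.6667
Numerator Σ_{t=1}^{4}(x_t−x̄)(x_{t+2}−x̄) = -2.2222
Denominator Σ(x_t−x̄)² = 291.3333
r_2 = -2.2222 / 291.3333 = -0.008

-0.008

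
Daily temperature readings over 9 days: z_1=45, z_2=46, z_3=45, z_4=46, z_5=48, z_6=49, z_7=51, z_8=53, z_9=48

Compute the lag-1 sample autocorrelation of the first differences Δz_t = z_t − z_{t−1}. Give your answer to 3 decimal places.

First differences Δz: 1, -1, 1, 2, 1, 2, 2, -5
Mean of differences = 0.3750
Numerator Σ(Δz_t−Δz̄)(Δz_{t+1}−Δz̄) = -4.7656
Denominator Σ(Δz_t−Δz̄)² = 39.8750
r_1(Δz) = -4.7656 / 39.8750 = -0.120

-0.120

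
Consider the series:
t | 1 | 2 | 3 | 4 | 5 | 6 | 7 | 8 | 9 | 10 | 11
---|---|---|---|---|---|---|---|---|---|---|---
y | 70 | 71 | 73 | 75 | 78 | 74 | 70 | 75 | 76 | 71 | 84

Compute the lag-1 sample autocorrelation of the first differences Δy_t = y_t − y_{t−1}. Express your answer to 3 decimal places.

-0.283

First differences Δy: 1, 2, 2, 3, -4, -4, 5, 1, -5, 13
Mean of differences = 1.4000
Numerator Σ(Δy_t−Δȳ)(Δy_{t+1}−Δȳ) = -70.9600
Denominator Σ(Δy_t−Δȳ)² = 250.4000
r_1(Δy) = -70.9600 / 250.4000 = -0.283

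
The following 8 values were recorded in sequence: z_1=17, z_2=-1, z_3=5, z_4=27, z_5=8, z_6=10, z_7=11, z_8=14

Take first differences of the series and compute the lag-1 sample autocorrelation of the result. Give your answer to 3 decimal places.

-0.347

First differences Δz: -18, 6, 22, -19, 2, 1, 3
Mean of differences = -0.4286
Numerator Σ(Δz_t−Δz̄)(Δz_{t+1}−Δz̄) = -422.0408
Denominator Σ(Δz_t−Δz̄)² = 1217.7143
r_1(Δz) = -422.0408 / 1217.7143 = -0.347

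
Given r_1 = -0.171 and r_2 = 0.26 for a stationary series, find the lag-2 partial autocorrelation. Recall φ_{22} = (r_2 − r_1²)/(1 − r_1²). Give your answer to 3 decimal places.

0.238

φ_{22} = (r_2 − r_1²) / (1 − r_1²)
r_1² = (-0.171)² = 0.029241
Numerator = 0.26 − 0.0292 = 0.2308; denominator = 1 − 0.0292 = 0.9708
φ_{22} = 0.2308 / 0.9708 = 0.238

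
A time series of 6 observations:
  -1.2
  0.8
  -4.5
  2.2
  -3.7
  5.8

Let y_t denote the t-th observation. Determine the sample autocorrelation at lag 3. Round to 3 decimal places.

Mean ȳ = (-1.2 + 0.8 − 4.5 + 2.2 − 3.7 + 5.8)/6 = -0.1000
Deviations from mean: -1.1000, 0.9000, -4.4000, 2.3000, -3.6000, 5.9000
Σ(y_t−ȳ)(y_{t+3}−ȳ) = (-2.5300) + (-3.2400) + (-25.9600) = -31.7300
Denominator Σ(y_t−ȳ)² = 74.4400
r_3 = -31.7300 / 74.4400 = -0.426

-0.426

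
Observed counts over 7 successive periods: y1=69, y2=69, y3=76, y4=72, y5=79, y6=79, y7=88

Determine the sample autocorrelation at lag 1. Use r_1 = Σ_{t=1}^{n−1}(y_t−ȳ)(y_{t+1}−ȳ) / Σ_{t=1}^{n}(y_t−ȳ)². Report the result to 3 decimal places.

0.297

Mean ȳ = (69 + 69 + 76 + 72 + 79 + 79 + 88)/7 = 76.0000
Deviations from mean: -7.0000, -7.0000, 0.0000, -4.0000, 3.0000, 3.0000, 12.0000
Σ(y_t−ȳ)(y_{t+1}−ȳ) = (49.0000) + (0.0000) + (0.0000) + (-12.0000) + (9.0000) + (36.0000) = 82.0000
Denominator Σ(y_t−ȳ)² = 276.0000
r_1 = 82.0000 / 276.0000 = 0.297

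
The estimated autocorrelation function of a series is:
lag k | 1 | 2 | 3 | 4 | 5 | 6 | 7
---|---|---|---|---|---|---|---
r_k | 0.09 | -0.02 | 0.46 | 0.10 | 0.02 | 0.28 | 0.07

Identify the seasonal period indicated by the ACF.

3

The largest autocorrelation is r_3 = 0.46, with a weaker echo at lag 6 (0.28); the remaining lags stay at or below 0.10.
The dominant spike at lag 3 indicates a seasonal period of 3.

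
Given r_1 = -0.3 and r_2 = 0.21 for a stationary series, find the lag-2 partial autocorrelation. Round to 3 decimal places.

0.132

φ_{22} = (r_2 − r_1²) / (1 − r_1²)
r_1² = (-0.3)² = 0.09
Numerator = 0.21 − 0.0900 = 0.1200; denominator = 1 − 0.0900 = 0.9100
φ_{22} = 0.1200 / 0.9100 = 0.132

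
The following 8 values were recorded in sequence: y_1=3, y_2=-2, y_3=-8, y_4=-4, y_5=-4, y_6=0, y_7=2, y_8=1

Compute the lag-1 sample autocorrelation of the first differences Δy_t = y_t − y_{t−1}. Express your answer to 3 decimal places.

0.134

First differences Δy: -5, -6, 4, 0, 4, 2, -1
Mean of differences = -0.2857
Numerator Σ(Δy_t−Δȳ)(Δy_{t+1}−Δȳ) = 13.0612
Denominator Σ(Δy_t−Δȳ)² = 97.4286
r_1(Δy) = 13.0612 / 97.4286 = 0.134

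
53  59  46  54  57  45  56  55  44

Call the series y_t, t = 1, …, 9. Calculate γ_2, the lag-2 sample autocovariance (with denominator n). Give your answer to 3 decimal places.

-7.645

Mean ȳ = (53 + 59 + 46 + 54 + 57 + 45 + 56 + 55 + 44)/9 = 52.1111
Σ_{t=1}^{7}(y_t−ȳ)(y_{t+2}−ȳ) = -68.8025
γ_2 = -68.8025 / 9 = -7.645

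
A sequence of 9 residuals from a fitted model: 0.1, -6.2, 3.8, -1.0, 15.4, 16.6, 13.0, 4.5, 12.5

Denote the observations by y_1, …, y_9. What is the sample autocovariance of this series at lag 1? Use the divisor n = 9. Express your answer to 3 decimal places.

Mean ȳ = (0.1 − 6.2 + 3.8 − 1.0 + 15.4 + 16.6 + 13.0 + 4.5 + 12.5)/9 = 6.5222
Σ_{t=1}^{8}(y_t−ȳ)(y_{t+1}−ȳ) = 199.5962
γ_1 = 199.5962 / 9 = 22.177

22.177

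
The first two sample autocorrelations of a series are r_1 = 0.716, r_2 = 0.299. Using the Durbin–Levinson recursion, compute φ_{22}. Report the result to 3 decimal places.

-0.438

φ_{22} = (r_2 − r_1²) / (1 − r_1²)
r_1² = (0.716)² = 0.512656
Numerator = 0.299 − 0.5127 = -0.2137; denominator = 1 − 0.5127 = 0.4873
φ_{22} = -0.2137 / 0.4873 = -0.438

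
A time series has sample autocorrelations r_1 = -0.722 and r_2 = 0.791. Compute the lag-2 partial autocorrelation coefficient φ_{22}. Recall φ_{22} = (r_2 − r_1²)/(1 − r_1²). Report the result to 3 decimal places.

0.563

φ_{22} = (r_2 − r_1²) / (1 − r_1²)
r_1² = (-0.722)² = 0.521284
Numerator = 0.791 − 0.5213 = 0.2697; denominator = 1 − 0.5213 = 0.4787
φ_{22} = 0.2697 / 0.4787 = 0.563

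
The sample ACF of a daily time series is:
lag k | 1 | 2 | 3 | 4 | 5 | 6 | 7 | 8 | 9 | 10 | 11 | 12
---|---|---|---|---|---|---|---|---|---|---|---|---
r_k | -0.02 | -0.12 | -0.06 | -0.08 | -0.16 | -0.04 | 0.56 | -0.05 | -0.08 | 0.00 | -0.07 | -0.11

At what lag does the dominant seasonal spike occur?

7

The largest autocorrelation is r_7 = 0.56; the remaining lags stay at or below 0.00.
The dominant spike at lag 7 indicates a seasonal period of 7.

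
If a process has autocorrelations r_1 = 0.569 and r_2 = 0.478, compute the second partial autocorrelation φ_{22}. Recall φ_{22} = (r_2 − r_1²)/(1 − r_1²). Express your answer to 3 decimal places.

0.228

φ_{22} = (r_2 − r_1²) / (1 − r_1²)
r_1² = (0.569)² = 0.323761
Numerator = 0.478 − 0.3238 = 0.1542; denominator = 1 − 0.3238 = 0.6762
φ_{22} = 0.1542 / 0.6762 = 0.228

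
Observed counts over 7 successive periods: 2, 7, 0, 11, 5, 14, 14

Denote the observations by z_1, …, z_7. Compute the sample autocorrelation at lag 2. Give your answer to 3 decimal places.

Mean z̄ = (2 + 7 + 0 + 11 + 5 + 14 + 14)/7 = 7.5714
Deviations from mean: -5.5714, -0.5714, -7.5714, 3.4286, -2.5714, 6.4286, 6.4286
Σ(z_t−z̄)(z_{t+2}−z̄) = (42.1837) + (-1.9592) + (19.4694) + (22.0408) + (-16.5306) = 65.2041
Denominator Σ(z_t−z̄)² = 189.7143
r_2 = 65.2041 / 189.7143 = 0.344

0.344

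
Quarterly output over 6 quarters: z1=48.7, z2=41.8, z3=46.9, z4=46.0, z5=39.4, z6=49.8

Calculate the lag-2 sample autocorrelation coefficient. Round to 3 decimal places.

-0.045

Mean z̄ = (48.7 + 41.8 + 46.9 + 46.0 + 39.4 + 49.8)/6 = 45.4333
Deviations from mean: 3.2667, -3.6333, 1.4667, 0.5667, -6.0333, 4.3667
Σ(z_t−z̄)(z_{t+2}−z̄) = (4.7911) + (-2.0589) + (-8.8489) + (2.4744) = -3.6422
Denominator Σ(z_t−z̄)² = 81.8133
r_2 = -3.6422 / 81.8133 = -0.045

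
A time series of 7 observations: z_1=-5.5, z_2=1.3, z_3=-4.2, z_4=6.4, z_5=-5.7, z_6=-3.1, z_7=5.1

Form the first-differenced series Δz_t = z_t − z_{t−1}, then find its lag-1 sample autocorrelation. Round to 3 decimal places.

First differences Δz: 6.8, -5.5, 10.6, -12.1, 2.6, 8.2
Mean of differences = 1.7667
Numerator Σ(Δz_t−Δz̄)(Δz_{t+1}−Δz̄) = -229.4478
Denominator Σ(Δz_t−Δz̄)² = 390.5333
r_1(Δz) = -229.4478 / 390.5333 = -0.588

-0.588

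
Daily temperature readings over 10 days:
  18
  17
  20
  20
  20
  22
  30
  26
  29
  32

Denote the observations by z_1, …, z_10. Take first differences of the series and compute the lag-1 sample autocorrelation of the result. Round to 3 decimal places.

-0.478

First differences Δz: -1, 3, 0, 0, 2, 8, -4, 3, 3
Mean of differences = 1.5556
Numerator Σ(Δz_t−Δz̄)(Δz_{t+1}−Δz̄) = -43.0864
Denominator Σ(Δz_t−Δz̄)² = 90.2222
r_1(Δz) = -43.0864 / 90.2222 = -0.478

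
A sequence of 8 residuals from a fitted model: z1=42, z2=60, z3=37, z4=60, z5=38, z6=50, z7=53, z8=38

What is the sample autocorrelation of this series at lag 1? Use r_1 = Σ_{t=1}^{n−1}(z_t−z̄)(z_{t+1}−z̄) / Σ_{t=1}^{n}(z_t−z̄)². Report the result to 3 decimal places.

Mean z̄ = (42 + 60 + 37 + 60 + 38 + 50 + 53 + 38)/8 = 47.2500
Numerator Σ_{t=1}^{7}(z_t−z̄)(z_{t+1}−z̄) = -509.0625
Denominator Σ(z_t−z̄)² = 669.5000
r_1 = -509.0625 / 669.5000 = -0.760

-0.760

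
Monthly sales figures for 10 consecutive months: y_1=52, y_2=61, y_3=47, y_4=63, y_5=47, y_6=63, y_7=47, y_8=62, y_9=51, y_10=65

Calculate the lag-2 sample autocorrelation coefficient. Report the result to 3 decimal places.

Mean ȳ = (52 + 61 + 47 + 63 + 47 + 63 + 47 + 62 + 51 + 65)/10 = 55.8000
Numerator Σ_{t=1}^{8}(y_t−ȳ)(y_{t+2}−ȳ) = 421.5200
Denominator Σ(y_t−ȳ)² = 523.6000
r_2 = 421.5200 / 523.6000 = 0.805

0.805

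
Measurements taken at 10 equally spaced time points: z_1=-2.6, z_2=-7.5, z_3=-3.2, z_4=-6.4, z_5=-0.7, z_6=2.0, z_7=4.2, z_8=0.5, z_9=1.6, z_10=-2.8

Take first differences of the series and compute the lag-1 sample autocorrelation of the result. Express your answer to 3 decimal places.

First differences Δz: -4.9, 4.3, -3.2, 5.7, 2.7, 2.2, -3.7, 1.1, -4.4
Mean of differences = -0.0222
Numerator Σ(Δz_t−Δz̄)(Δz_{t+1}−Δz̄) = -48.5883
Denominator Σ(Δz_t−Δz̄)² = 131.6156
r_1(Δz) = -48.5883 / 131.6156 = -0.369

-0.369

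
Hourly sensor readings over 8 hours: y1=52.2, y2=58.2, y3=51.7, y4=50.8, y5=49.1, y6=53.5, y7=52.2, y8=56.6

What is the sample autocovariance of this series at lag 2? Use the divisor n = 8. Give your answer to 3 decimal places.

Mean ȳ = (52.2 + 58.2 + 51.7 + 50.8 + 49.1 + 53.5 + 52.2 + 56.6)/8 = 53.0375
Deviations: -0.8375, 5.1625, -1.3375, -2.2375, -3.9375, 0.4625, -0.8375, 3.5625
Σ_{t=1}^{6}(y_t−ȳ)(y_{t+2}−ȳ) = -1.2541
γ_2 = -1.2541 / 8 = -0.157

-0.157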